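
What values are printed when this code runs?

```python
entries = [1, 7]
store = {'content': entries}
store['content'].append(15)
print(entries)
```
[1, 7, 15]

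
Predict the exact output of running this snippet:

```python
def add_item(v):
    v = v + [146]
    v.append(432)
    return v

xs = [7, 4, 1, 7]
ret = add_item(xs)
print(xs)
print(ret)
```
[7, 4, 1, 7]
[7, 4, 1, 7, 146, 432]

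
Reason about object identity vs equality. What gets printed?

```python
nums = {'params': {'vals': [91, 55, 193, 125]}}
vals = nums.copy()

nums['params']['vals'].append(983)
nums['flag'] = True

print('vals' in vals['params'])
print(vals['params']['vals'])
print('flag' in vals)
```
True
[91, 55, 193, 125, 983]
False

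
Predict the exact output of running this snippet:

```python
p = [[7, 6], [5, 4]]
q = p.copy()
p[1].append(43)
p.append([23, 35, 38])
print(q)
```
[[7, 6], [5, 4, 43]]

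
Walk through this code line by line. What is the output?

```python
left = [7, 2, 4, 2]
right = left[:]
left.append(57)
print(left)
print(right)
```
[7, 2, 4, 2, 57]
[7, 2, 4, 2]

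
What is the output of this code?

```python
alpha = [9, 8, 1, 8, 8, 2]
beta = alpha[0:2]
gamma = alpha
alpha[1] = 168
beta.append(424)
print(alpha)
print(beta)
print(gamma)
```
[9, 168, 1, 8, 8, 2]
[9, 8, 424]
[9, 168, 1, 8, 8, 2]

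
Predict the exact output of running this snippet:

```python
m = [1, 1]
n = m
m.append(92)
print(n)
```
[1, 1, 92]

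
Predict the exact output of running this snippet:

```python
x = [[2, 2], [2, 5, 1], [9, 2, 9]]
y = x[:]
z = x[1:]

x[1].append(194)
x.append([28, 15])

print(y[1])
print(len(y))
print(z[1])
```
[2, 5, 1, 194]
3
[9, 2, 9]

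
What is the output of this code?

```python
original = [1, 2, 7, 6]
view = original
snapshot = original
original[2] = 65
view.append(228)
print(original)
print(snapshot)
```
[1, 2, 65, 6, 228]
[1, 2, 65, 6, 228]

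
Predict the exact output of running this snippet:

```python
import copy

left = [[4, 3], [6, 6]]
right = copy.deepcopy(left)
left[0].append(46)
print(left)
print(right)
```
[[4, 3, 46], [6, 6]]
[[4, 3], [6, 6]]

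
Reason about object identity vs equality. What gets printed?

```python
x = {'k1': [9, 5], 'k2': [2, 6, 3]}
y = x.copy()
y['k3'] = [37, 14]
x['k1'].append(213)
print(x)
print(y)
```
{'k1': [9, 5, 213], 'k2': [2, 6, 3]}
{'k1': [9, 5, 213], 'k2': [2, 6, 3], 'k3': [37, 14]}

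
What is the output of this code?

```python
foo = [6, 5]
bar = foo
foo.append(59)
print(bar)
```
[6, 5, 59]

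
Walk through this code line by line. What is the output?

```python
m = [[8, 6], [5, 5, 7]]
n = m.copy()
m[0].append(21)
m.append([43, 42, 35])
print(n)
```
[[8, 6, 21], [5, 5, 7]]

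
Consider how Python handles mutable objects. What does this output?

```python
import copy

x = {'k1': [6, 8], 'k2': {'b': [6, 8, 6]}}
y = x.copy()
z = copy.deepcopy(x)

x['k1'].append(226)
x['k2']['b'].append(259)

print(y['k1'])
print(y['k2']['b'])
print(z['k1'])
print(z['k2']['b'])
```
[6, 8, 226]
[6, 8, 6, 259]
[6, 8]
[6, 8, 6]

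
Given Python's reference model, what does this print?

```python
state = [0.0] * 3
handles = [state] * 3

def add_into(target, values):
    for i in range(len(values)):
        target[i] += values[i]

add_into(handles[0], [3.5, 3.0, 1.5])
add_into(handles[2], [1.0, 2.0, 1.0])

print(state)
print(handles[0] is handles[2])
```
[4.5, 5.0, 2.5]
True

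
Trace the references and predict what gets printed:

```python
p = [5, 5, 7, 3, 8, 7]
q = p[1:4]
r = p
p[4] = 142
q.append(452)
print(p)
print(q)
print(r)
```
[5, 5, 7, 3, 142, 7]
[5, 7, 3, 452]
[5, 5, 7, 3, 142, 7]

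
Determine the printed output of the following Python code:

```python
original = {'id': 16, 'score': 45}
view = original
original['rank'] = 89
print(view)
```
{'id': 16, 'score': 45, 'rank': 89}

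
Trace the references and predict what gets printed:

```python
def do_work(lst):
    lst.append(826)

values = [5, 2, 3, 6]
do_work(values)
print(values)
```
[5, 2, 3, 6, 826]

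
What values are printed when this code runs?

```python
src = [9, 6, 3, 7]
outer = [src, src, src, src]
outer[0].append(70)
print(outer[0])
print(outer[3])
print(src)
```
[9, 6, 3, 7, 70]
[9, 6, 3, 7, 70]
[9, 6, 3, 7, 70]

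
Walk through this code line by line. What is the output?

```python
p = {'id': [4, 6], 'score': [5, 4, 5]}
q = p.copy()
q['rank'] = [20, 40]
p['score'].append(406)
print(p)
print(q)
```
{'id': [4, 6], 'score': [5, 4, 5, 406]}
{'id': [4, 6], 'score': [5, 4, 5, 406], 'rank': [20, 40]}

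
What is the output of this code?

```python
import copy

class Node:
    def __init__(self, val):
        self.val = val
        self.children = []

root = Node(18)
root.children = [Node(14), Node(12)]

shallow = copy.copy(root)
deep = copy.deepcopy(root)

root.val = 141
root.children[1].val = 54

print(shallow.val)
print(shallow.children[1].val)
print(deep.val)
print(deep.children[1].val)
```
18
54
18
12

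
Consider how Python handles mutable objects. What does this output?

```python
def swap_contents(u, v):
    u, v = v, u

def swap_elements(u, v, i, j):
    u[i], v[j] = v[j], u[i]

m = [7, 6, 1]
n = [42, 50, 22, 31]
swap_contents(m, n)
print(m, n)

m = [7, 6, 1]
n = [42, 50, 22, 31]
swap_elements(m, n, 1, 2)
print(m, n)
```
[7, 6, 1] [42, 50, 22, 31]
[7, 22, 1] [42, 50, 6, 31]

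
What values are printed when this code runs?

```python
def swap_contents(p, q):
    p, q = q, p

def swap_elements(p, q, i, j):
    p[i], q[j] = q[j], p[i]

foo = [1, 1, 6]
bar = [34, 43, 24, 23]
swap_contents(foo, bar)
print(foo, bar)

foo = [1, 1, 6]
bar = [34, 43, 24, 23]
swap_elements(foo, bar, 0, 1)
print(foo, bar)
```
[1, 1, 6] [34, 43, 24, 23]
[43, 1, 6] [34, 1, 24, 23]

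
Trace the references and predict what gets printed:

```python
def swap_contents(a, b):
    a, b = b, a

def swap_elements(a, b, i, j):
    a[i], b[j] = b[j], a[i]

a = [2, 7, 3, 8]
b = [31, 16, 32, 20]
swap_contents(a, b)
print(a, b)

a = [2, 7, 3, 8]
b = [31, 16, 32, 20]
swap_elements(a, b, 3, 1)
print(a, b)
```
[2, 7, 3, 8] [31, 16, 32, 20]
[2, 7, 3, 16] [31, 8, 32, 20]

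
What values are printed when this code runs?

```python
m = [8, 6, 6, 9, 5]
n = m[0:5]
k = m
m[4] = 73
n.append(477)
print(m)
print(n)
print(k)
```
[8, 6, 6, 9, 73]
[8, 6, 6, 9, 5, 477]
[8, 6, 6, 9, 73]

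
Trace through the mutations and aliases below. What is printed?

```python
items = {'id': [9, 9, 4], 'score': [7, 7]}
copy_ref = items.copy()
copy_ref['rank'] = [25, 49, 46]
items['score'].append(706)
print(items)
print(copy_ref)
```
{'id': [9, 9, 4], 'score': [7, 7, 706]}
{'id': [9, 9, 4], 'score': [7, 7, 706], 'rank': [25, 49, 46]}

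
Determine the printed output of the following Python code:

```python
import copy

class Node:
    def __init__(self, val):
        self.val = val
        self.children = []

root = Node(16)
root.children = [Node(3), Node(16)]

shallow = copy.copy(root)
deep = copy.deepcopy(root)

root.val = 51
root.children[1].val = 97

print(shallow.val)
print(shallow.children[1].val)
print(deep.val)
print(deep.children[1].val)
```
16
97
16
16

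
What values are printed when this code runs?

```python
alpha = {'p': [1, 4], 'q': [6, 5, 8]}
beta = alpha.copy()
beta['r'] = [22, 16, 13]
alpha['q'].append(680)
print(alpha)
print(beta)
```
{'p': [1, 4], 'q': [6, 5, 8, 680]}
{'p': [1, 4], 'q': [6, 5, 8, 680], 'r': [22, 16, 13]}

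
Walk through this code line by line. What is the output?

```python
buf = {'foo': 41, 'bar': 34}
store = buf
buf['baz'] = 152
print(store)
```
{'foo': 41, 'bar': 34, 'baz': 152}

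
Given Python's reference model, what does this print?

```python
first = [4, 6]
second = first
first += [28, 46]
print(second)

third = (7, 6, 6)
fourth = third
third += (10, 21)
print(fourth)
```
[4, 6, 28, 46]
(7, 6, 6)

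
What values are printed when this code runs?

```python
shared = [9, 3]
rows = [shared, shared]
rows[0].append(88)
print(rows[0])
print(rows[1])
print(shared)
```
[9, 3, 88]
[9, 3, 88]
[9, 3, 88]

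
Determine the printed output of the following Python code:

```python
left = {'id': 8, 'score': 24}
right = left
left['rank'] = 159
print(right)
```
{'id': 8, 'score': 24, 'rank': 159}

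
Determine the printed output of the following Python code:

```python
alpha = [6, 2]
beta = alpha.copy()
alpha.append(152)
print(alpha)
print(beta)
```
[6, 2, 152]
[6, 2]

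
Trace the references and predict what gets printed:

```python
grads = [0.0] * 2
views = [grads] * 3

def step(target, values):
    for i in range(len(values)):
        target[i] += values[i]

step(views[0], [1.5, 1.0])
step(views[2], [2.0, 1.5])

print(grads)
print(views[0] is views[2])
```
[3.5, 2.5]
True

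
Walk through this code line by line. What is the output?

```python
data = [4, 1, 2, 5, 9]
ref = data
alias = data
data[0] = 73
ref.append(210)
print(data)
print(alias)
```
[73, 1, 2, 5, 9, 210]
[73, 1, 2, 5, 9, 210]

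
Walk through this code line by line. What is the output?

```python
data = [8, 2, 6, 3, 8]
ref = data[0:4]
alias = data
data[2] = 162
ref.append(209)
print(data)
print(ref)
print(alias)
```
[8, 2, 162, 3, 8]
[8, 2, 6, 3, 209]
[8, 2, 162, 3, 8]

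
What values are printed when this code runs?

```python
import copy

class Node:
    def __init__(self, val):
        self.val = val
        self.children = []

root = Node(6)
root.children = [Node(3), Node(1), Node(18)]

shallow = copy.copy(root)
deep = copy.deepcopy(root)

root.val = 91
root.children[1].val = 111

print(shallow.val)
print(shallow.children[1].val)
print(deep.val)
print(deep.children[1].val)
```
6
111
6
1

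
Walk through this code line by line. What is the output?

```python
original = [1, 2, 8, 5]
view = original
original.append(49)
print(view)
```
[1, 2, 8, 5, 49]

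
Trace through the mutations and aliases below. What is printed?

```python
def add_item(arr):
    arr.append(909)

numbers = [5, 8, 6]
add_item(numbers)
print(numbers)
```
[5, 8, 6, 909]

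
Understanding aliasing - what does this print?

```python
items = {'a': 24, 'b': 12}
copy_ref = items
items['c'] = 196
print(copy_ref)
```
{'a': 24, 'b': 12, 'c': 196}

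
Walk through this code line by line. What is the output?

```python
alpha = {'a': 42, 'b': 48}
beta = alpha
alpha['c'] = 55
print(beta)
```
{'a': 42, 'b': 48, 'c': 55}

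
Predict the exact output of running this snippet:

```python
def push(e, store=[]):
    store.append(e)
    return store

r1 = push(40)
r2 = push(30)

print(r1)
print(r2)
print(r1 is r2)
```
[40, 30]
[40, 30]
True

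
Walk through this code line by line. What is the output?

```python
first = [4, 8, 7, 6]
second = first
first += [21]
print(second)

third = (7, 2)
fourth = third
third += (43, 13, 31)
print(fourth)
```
[4, 8, 7, 6, 21]
(7, 2)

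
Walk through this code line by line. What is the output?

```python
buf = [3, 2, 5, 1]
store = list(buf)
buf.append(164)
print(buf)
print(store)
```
[3, 2, 5, 1, 164]
[3, 2, 5, 1]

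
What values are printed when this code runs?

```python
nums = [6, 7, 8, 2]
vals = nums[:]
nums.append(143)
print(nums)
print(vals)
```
[6, 7, 8, 2, 143]
[6, 7, 8, 2]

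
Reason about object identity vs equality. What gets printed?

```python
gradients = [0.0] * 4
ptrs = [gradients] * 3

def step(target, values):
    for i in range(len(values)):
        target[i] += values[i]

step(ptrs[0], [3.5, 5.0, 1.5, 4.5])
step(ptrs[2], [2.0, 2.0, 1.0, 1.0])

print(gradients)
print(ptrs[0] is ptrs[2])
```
[5.5, 7.0, 2.5, 5.5]
True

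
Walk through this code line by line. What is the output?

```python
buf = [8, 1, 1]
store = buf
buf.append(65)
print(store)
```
[8, 1, 1, 65]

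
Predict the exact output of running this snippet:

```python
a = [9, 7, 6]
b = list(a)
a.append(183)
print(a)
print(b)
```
[9, 7, 6, 183]
[9, 7, 6]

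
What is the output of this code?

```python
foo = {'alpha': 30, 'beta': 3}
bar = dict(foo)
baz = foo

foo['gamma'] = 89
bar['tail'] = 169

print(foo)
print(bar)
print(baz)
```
{'alpha': 30, 'beta': 3, 'gamma': 89}
{'alpha': 30, 'beta': 3, 'tail': 169}
{'alpha': 30, 'beta': 3, 'gamma': 89}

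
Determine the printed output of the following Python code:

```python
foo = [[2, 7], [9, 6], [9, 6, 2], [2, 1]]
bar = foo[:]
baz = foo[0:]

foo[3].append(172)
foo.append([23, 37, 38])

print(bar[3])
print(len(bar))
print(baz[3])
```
[2, 1, 172]
4
[2, 1, 172]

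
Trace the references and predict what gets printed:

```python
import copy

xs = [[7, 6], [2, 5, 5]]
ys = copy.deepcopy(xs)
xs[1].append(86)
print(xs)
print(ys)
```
[[7, 6], [2, 5, 5, 86]]
[[7, 6], [2, 5, 5]]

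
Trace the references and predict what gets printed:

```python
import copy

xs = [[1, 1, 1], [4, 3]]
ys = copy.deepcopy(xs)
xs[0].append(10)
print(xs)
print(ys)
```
[[1, 1, 1, 10], [4, 3]]
[[1, 1, 1], [4, 3]]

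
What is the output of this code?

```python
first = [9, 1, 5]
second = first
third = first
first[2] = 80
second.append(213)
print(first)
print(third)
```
[9, 1, 80, 213]
[9, 1, 80, 213]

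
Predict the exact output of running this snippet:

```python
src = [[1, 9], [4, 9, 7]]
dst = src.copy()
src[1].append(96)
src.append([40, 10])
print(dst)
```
[[1, 9], [4, 9, 7, 96]]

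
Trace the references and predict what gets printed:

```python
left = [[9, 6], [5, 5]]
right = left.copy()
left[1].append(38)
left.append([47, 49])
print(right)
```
[[9, 6], [5, 5, 38]]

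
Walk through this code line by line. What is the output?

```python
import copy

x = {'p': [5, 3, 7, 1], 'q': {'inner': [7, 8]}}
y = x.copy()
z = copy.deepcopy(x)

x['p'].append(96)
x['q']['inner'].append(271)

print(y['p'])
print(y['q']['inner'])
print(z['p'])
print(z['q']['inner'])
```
[5, 3, 7, 1, 96]
[7, 8, 271]
[5, 3, 7, 1]
[7, 8]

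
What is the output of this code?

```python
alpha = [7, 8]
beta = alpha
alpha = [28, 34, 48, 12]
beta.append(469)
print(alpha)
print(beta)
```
[28, 34, 48, 12]
[7, 8, 469]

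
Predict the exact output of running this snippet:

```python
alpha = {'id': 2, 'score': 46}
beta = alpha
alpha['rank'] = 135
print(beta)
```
{'id': 2, 'score': 46, 'rank': 135}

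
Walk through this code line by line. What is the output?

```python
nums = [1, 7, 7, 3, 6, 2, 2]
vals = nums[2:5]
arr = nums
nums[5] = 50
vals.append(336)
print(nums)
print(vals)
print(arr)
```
[1, 7, 7, 3, 6, 50, 2]
[7, 3, 6, 336]
[1, 7, 7, 3, 6, 50, 2]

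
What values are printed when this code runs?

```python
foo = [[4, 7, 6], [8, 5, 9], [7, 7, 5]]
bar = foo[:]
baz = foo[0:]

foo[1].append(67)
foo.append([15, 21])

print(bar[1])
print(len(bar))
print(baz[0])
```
[8, 5, 9, 67]
3
[4, 7, 6]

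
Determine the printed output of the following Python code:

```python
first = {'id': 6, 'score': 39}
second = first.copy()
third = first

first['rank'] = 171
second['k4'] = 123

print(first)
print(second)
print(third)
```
{'id': 6, 'score': 39, 'rank': 171}
{'id': 6, 'score': 39, 'k4': 123}
{'id': 6, 'score': 39, 'rank': 171}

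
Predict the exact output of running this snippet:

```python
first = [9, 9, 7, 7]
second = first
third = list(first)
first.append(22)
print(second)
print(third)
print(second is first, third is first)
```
[9, 9, 7, 7, 22]
[9, 9, 7, 7]
True False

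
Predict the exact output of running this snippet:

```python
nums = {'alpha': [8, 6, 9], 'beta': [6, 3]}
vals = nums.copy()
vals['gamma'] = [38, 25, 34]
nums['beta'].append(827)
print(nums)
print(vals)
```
{'alpha': [8, 6, 9], 'beta': [6, 3, 827]}
{'alpha': [8, 6, 9], 'beta': [6, 3, 827], 'gamma': [38, 25, 34]}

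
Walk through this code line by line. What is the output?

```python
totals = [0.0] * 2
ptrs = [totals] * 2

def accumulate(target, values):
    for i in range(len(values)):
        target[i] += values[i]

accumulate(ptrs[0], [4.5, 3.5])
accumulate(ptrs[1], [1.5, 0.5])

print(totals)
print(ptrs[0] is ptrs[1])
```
[6.0, 4.0]
True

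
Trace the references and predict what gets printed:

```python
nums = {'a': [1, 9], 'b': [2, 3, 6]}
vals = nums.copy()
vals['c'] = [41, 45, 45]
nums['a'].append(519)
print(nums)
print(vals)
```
{'a': [1, 9, 519], 'b': [2, 3, 6]}
{'a': [1, 9, 519], 'b': [2, 3, 6], 'c': [41, 45, 45]}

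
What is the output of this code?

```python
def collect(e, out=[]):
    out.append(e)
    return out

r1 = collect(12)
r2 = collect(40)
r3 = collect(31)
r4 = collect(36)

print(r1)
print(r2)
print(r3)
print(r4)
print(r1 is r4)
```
[12, 40, 31, 36]
[12, 40, 31, 36]
[12, 40, 31, 36]
[12, 40, 31, 36]
True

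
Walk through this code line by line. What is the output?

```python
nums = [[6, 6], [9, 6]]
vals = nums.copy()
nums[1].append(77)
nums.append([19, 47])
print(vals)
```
[[6, 6], [9, 6, 77]]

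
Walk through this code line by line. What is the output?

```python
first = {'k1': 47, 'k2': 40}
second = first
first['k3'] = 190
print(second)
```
{'k1': 47, 'k2': 40, 'k3': 190}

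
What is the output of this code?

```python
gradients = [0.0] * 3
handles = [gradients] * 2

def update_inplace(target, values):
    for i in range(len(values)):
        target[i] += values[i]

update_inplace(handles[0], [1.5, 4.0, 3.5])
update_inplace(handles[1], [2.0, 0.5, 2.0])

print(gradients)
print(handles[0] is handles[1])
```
[3.5, 4.5, 5.5]
True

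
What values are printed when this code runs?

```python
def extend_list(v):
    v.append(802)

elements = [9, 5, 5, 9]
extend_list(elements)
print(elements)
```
[9, 5, 5, 9, 802]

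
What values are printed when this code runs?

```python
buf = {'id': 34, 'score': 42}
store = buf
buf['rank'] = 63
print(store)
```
{'id': 34, 'score': 42, 'rank': 63}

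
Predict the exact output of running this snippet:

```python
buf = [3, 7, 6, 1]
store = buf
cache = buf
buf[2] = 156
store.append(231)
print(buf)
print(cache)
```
[3, 7, 156, 1, 231]
[3, 7, 156, 1, 231]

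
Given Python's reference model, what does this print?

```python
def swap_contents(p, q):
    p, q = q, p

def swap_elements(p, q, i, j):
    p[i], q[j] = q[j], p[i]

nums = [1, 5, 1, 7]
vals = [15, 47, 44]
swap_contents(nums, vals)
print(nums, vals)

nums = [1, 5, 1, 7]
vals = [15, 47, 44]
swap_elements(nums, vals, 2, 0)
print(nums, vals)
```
[1, 5, 1, 7] [15, 47, 44]
[1, 5, 15, 7] [1, 47, 44]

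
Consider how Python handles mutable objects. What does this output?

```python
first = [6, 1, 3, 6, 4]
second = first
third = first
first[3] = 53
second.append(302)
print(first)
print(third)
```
[6, 1, 3, 53, 4, 302]
[6, 1, 3, 53, 4, 302]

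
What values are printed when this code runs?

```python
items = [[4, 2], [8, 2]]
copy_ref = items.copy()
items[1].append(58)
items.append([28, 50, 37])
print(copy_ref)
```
[[4, 2], [8, 2, 58]]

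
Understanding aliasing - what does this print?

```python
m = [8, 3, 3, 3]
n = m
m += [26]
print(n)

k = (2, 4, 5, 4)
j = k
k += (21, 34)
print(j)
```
[8, 3, 3, 3, 26]
(2, 4, 5, 4)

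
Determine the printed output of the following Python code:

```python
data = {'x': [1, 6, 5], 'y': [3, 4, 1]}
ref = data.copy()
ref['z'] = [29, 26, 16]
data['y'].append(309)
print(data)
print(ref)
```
{'x': [1, 6, 5], 'y': [3, 4, 1, 309]}
{'x': [1, 6, 5], 'y': [3, 4, 1, 309], 'z': [29, 26, 16]}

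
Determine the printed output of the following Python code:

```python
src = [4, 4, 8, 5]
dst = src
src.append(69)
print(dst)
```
[4, 4, 8, 5, 69]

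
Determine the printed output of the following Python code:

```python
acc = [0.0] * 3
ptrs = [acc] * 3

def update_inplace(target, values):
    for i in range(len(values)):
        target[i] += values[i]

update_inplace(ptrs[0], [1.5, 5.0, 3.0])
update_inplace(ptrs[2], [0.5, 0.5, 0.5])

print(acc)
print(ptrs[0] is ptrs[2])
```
[2.0, 5.5, 3.5]
True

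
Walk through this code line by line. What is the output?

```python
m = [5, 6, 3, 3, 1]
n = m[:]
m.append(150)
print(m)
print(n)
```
[5, 6, 3, 3, 1, 150]
[5, 6, 3, 3, 1]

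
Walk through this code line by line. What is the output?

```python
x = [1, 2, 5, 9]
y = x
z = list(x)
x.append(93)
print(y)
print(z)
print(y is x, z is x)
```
[1, 2, 5, 9, 93]
[1, 2, 5, 9]
True False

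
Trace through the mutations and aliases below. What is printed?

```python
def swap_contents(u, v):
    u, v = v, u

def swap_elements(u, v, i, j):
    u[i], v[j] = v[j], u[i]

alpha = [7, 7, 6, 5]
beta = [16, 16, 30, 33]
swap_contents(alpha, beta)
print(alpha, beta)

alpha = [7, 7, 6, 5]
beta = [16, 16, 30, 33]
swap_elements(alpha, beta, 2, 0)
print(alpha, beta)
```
[7, 7, 6, 5] [16, 16, 30, 33]
[7, 7, 16, 5] [6, 16, 30, 33]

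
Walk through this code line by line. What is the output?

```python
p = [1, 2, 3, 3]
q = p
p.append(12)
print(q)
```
[1, 2, 3, 3, 12]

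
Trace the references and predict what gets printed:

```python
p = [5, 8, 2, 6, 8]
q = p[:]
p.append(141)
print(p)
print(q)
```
[5, 8, 2, 6, 8, 141]
[5, 8, 2, 6, 8]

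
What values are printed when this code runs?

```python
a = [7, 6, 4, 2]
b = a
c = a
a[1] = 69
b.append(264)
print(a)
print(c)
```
[7, 69, 4, 2, 264]
[7, 69, 4, 2, 264]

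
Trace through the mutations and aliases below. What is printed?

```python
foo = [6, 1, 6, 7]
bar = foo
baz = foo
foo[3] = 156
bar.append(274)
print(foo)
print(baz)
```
[6, 1, 6, 156, 274]
[6, 1, 6, 156, 274]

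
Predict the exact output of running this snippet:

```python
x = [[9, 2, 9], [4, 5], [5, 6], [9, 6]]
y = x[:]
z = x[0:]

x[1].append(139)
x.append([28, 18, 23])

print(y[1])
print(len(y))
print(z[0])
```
[4, 5, 139]
4
[9, 2, 9]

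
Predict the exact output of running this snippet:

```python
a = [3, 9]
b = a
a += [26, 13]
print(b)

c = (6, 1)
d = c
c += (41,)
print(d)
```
[3, 9, 26, 13]
(6, 1)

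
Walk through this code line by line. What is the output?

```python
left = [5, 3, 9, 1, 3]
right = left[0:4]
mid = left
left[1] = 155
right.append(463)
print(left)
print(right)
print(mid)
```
[5, 155, 9, 1, 3]
[5, 3, 9, 1, 463]
[5, 155, 9, 1, 3]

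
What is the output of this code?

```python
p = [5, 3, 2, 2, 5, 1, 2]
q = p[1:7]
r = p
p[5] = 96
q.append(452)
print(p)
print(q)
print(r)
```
[5, 3, 2, 2, 5, 96, 2]
[3, 2, 2, 5, 1, 2, 452]
[5, 3, 2, 2, 5, 96, 2]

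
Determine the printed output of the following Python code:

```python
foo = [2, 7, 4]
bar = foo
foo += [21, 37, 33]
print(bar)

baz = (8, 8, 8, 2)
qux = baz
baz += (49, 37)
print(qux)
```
[2, 7, 4, 21, 37, 33]
(8, 8, 8, 2)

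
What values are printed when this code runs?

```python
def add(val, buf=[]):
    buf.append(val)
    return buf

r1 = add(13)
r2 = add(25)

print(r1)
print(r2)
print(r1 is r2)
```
[13, 25]
[13, 25]
True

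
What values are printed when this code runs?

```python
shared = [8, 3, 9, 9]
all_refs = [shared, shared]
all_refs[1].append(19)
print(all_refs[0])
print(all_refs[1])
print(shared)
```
[8, 3, 9, 9, 19]
[8, 3, 9, 9, 19]
[8, 3, 9, 9, 19]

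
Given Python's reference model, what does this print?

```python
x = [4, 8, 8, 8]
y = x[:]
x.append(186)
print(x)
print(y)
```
[4, 8, 8, 8, 186]
[4, 8, 8, 8]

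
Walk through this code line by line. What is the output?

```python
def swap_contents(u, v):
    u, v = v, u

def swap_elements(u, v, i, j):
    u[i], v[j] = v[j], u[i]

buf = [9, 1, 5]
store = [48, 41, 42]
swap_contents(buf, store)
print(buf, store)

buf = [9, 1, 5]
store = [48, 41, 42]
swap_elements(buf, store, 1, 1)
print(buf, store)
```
[9, 1, 5] [48, 41, 42]
[9, 41, 5] [48, 1, 42]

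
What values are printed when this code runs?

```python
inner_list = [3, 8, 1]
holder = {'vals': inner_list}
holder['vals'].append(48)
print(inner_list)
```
[3, 8, 1, 48]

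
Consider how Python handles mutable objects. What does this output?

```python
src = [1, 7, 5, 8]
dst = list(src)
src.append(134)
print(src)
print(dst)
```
[1, 7, 5, 8, 134]
[1, 7, 5, 8]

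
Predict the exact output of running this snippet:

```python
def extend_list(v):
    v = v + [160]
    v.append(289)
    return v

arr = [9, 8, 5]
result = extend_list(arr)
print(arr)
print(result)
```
[9, 8, 5]
[9, 8, 5, 160, 289]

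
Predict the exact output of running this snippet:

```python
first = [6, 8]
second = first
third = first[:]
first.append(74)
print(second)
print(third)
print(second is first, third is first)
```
[6, 8, 74]
[6, 8]
True False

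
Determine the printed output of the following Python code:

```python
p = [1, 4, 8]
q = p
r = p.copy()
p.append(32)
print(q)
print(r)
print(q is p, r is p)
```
[1, 4, 8, 32]
[1, 4, 8]
True False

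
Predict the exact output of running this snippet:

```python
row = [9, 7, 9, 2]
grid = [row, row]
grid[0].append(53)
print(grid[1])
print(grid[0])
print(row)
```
[9, 7, 9, 2, 53]
[9, 7, 9, 2, 53]
[9, 7, 9, 2, 53]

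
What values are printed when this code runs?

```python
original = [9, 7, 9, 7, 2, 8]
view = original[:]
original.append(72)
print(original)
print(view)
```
[9, 7, 9, 7, 2, 8, 72]
[9, 7, 9, 7, 2, 8]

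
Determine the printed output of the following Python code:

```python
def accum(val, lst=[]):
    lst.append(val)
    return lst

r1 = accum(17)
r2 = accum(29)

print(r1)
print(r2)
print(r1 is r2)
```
[17, 29]
[17, 29]
True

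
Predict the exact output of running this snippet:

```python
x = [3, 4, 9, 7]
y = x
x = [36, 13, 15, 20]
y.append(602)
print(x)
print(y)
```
[36, 13, 15, 20]
[3, 4, 9, 7, 602]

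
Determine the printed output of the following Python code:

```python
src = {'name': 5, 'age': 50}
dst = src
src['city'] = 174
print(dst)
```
{'name': 5, 'age': 50, 'city': 174}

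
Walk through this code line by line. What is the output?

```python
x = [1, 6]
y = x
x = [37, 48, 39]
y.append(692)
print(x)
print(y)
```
[37, 48, 39]
[1, 6, 692]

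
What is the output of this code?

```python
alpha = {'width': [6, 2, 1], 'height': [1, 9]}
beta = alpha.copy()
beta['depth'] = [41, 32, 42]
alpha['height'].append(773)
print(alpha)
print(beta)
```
{'width': [6, 2, 1], 'height': [1, 9, 773]}
{'width': [6, 2, 1], 'height': [1, 9, 773], 'depth': [41, 32, 42]}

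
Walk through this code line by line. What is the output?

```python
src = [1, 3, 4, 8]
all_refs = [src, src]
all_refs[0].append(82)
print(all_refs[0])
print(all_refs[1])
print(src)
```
[1, 3, 4, 8, 82]
[1, 3, 4, 8, 82]
[1, 3, 4, 8, 82]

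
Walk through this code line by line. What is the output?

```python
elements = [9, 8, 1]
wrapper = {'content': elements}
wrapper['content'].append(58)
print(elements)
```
[9, 8, 1, 58]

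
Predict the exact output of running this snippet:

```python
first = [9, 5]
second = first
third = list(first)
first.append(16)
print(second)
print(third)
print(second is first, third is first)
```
[9, 5, 16]
[9, 5]
True False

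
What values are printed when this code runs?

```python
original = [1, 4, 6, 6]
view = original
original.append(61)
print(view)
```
[1, 4, 6, 6, 61]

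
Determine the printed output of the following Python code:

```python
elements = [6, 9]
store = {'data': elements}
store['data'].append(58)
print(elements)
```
[6, 9, 58]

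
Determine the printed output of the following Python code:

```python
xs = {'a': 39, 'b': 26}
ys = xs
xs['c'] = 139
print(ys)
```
{'a': 39, 'b': 26, 'c': 139}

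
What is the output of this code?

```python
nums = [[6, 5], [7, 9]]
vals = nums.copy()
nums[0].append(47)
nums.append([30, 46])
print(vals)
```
[[6, 5, 47], [7, 9]]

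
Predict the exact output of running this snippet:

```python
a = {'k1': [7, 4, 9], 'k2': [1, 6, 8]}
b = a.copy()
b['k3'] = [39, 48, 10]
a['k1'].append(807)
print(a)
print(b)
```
{'k1': [7, 4, 9, 807], 'k2': [1, 6, 8]}
{'k1': [7, 4, 9, 807], 'k2': [1, 6, 8], 'k3': [39, 48, 10]}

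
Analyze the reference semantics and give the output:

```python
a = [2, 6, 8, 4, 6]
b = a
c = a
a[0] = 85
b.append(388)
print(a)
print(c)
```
[85, 6, 8, 4, 6, 388]
[85, 6, 8, 4, 6, 388]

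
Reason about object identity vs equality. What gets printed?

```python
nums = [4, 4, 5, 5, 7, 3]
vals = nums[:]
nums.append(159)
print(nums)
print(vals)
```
[4, 4, 5, 5, 7, 3, 159]
[4, 4, 5, 5, 7, 3]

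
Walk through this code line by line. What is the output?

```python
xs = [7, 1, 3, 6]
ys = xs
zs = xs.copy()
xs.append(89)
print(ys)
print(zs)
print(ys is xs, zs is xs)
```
[7, 1, 3, 6, 89]
[7, 1, 3, 6]
True False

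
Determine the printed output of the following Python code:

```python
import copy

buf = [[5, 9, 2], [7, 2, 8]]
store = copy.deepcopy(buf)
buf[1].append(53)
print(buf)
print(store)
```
[[5, 9, 2], [7, 2, 8, 53]]
[[5, 9, 2], [7, 2, 8]]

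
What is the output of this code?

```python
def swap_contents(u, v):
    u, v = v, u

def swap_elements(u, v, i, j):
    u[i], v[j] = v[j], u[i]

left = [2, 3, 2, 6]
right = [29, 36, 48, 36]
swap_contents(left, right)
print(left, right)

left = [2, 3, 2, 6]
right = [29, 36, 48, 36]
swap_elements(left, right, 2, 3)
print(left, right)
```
[2, 3, 2, 6] [29, 36, 48, 36]
[2, 3, 36, 6] [29, 36, 48, 2]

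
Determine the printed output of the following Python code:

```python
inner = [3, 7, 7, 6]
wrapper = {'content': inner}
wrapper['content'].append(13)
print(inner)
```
[3, 7, 7, 6, 13]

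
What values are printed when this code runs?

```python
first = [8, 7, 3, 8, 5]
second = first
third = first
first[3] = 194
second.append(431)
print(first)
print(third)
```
[8, 7, 3, 194, 5, 431]
[8, 7, 3, 194, 5, 431]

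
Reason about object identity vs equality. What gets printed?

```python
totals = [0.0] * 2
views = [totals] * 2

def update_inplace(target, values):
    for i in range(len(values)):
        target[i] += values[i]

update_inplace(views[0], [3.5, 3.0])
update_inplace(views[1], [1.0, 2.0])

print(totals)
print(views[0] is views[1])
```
[4.5, 5.0]
True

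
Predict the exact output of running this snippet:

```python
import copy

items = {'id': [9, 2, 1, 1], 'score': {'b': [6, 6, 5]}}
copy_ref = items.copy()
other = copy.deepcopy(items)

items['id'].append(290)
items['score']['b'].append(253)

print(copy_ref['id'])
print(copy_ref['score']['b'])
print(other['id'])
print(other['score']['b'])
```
[9, 2, 1, 1, 290]
[6, 6, 5, 253]
[9, 2, 1, 1]
[6, 6, 5]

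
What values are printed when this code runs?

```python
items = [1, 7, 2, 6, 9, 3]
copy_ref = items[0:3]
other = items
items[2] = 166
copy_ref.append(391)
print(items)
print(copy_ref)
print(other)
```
[1, 7, 166, 6, 9, 3]
[1, 7, 2, 391]
[1, 7, 166, 6, 9, 3]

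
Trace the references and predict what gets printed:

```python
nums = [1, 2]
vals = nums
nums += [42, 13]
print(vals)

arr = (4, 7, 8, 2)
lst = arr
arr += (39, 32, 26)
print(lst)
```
[1, 2, 42, 13]
(4, 7, 8, 2)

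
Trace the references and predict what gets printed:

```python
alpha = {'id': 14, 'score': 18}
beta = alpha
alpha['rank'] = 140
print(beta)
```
{'id': 14, 'score': 18, 'rank': 140}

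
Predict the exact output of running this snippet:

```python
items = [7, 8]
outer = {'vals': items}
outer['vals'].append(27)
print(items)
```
[7, 8, 27]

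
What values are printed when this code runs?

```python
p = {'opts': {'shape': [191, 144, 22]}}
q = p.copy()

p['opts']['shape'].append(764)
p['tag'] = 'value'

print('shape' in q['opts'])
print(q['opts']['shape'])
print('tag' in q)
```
True
[191, 144, 22, 764]
False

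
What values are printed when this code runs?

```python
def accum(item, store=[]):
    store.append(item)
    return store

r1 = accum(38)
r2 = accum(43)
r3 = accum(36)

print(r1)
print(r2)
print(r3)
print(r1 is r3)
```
[38, 43, 36]
[38, 43, 36]
[38, 43, 36]
True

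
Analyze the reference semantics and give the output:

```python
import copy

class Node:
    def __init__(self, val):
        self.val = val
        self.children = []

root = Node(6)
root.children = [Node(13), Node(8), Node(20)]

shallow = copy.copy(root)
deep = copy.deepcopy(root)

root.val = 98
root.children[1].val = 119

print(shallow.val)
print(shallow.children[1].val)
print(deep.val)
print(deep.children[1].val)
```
6
119
6
8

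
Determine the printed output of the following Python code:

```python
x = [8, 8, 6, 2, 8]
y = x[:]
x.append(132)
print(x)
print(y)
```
[8, 8, 6, 2, 8, 132]
[8, 8, 6, 2, 8]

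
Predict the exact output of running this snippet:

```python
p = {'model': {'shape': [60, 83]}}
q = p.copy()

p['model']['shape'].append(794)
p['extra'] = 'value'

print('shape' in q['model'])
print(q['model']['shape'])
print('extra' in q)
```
True
[60, 83, 794]
False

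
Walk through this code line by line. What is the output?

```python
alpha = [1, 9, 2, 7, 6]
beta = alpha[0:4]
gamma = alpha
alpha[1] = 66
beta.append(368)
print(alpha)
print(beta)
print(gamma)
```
[1, 66, 2, 7, 6]
[1, 9, 2, 7, 368]
[1, 66, 2, 7, 6]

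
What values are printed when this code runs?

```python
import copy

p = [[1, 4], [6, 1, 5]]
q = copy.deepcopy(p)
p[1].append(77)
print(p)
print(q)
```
[[1, 4], [6, 1, 5, 77]]
[[1, 4], [6, 1, 5]]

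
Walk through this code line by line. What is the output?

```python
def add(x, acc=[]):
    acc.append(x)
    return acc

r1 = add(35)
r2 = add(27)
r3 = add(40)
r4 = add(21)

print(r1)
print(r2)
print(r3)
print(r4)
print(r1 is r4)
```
[35, 27, 40, 21]
[35, 27, 40, 21]
[35, 27, 40, 21]
[35, 27, 40, 21]
True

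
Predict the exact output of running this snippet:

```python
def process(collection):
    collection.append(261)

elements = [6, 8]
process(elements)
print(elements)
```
[6, 8, 261]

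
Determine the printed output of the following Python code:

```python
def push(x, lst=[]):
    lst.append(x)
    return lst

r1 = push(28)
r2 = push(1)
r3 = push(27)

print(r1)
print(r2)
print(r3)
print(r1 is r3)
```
[28, 1, 27]
[28, 1, 27]
[28, 1, 27]
True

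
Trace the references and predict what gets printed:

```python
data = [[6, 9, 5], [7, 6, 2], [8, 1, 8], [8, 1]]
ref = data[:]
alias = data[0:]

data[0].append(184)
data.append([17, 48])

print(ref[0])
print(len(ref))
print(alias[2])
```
[6, 9, 5, 184]
4
[8, 1, 8]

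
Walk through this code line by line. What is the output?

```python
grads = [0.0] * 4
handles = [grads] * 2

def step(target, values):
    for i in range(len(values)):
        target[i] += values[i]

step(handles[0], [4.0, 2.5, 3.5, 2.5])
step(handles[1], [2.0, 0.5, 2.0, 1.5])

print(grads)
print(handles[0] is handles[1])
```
[6.0, 3.0, 5.5, 4.0]
True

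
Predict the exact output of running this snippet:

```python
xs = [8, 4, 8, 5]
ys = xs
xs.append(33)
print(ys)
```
[8, 4, 8, 5, 33]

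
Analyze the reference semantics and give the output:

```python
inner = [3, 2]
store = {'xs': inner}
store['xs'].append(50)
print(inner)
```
[3, 2, 50]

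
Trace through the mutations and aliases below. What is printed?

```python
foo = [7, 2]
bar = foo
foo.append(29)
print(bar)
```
[7, 2, 29]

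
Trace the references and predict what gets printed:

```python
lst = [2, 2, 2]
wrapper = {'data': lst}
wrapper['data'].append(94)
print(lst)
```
[2, 2, 2, 94]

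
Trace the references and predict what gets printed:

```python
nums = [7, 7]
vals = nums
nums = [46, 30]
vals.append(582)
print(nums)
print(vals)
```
[46, 30]
[7, 7, 582]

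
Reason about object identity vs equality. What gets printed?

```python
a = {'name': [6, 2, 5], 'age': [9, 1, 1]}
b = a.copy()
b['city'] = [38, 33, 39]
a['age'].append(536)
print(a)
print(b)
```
{'name': [6, 2, 5], 'age': [9, 1, 1, 536]}
{'name': [6, 2, 5], 'age': [9, 1, 1, 536], 'city': [38, 33, 39]}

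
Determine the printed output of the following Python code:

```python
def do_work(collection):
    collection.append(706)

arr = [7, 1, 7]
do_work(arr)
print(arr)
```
[7, 1, 7, 706]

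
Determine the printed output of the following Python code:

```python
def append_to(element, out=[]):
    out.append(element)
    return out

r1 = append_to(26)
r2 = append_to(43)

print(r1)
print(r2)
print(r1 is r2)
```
[26, 43]
[26, 43]
True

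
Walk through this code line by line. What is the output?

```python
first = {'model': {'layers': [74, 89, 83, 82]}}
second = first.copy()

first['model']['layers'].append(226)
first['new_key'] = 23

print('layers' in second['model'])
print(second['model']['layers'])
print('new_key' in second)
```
True
[74, 89, 83, 82, 226]
False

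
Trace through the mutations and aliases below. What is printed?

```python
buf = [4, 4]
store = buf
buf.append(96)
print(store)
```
[4, 4, 96]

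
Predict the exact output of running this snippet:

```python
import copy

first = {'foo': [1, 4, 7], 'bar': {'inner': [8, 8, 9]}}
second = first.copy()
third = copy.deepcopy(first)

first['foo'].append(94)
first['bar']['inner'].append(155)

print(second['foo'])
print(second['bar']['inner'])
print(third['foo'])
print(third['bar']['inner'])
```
[1, 4, 7, 94]
[8, 8, 9, 155]
[1, 4, 7]
[8, 8, 9]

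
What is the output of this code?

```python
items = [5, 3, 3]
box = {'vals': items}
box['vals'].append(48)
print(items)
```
[5, 3, 3, 48]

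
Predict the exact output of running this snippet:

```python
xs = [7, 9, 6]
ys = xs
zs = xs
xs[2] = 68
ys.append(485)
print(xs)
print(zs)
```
[7, 9, 68, 485]
[7, 9, 68, 485]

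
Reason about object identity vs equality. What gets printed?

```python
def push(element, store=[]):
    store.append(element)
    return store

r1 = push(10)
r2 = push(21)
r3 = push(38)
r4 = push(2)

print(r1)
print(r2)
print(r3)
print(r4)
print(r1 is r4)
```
[10, 21, 38, 2]
[10, 21, 38, 2]
[10, 21, 38, 2]
[10, 21, 38, 2]
True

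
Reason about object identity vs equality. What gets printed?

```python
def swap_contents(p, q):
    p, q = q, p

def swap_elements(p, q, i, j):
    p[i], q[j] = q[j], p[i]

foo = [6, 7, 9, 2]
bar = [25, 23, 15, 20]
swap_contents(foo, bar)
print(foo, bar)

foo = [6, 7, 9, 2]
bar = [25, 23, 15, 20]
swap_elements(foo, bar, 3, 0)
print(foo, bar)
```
[6, 7, 9, 2] [25, 23, 15, 20]
[6, 7, 9, 25] [2, 23, 15, 20]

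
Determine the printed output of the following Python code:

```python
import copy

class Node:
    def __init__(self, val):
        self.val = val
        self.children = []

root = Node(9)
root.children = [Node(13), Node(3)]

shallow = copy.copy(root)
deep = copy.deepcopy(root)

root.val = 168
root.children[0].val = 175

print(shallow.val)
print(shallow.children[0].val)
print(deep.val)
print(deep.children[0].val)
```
9
175
9
13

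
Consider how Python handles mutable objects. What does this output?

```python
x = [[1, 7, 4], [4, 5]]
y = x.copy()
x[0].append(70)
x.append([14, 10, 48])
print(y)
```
[[1, 7, 4, 70], [4, 5]]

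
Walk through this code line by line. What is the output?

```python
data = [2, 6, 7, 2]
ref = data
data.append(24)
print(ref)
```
[2, 6, 7, 2, 24]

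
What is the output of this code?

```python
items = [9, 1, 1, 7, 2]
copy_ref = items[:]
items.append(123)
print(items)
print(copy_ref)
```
[9, 1, 1, 7, 2, 123]
[9, 1, 1, 7, 2]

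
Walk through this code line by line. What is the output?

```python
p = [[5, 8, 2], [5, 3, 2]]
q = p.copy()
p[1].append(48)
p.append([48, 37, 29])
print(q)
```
[[5, 8, 2], [5, 3, 2, 48]]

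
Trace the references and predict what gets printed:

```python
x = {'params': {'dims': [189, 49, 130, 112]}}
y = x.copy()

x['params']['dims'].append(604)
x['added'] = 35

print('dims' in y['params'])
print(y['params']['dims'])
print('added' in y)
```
True
[189, 49, 130, 112, 604]
False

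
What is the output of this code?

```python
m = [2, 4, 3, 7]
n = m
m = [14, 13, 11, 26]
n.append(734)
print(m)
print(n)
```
[14, 13, 11, 26]
[2, 4, 3, 7, 734]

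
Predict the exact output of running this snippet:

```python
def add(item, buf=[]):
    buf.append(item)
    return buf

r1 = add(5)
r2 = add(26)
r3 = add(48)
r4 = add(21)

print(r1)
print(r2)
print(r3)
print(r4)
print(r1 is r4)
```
[5, 26, 48, 21]
[5, 26, 48, 21]
[5, 26, 48, 21]
[5, 26, 48, 21]
True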